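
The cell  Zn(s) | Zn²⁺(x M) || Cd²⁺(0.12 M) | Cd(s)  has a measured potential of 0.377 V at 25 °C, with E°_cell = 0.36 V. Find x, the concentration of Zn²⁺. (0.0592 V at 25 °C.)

From the Nernst equation, log Q = n(E° − E)/0.0592 = 2(0.36 − 0.377)/0.0592 = -0.574, so Q = 0.266.
With Q = [Zn²⁺]/[Cd²⁺] and the known concentrations, [Zn²⁺] in the numerator gives [Zn²⁺] = 0.032 M.

0.032 M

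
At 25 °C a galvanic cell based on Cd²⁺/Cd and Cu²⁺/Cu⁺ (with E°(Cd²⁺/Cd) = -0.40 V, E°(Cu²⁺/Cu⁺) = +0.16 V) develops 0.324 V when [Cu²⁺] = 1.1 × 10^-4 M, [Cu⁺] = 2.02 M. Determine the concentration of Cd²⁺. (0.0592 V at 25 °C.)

0.28 M

From the Nernst equation, log Q = n(E° − E)/0.0592 = 2(0.56 − 0.324)/0.0592 = 7.973, so Q = 9.4 × 10^7.
With Q = [Cd²⁺]·[Cu⁺]^2/[Cu²⁺]^2 and the known concentrations, [Cd²⁺] in the numerator gives [Cd²⁺] = 0.28 M.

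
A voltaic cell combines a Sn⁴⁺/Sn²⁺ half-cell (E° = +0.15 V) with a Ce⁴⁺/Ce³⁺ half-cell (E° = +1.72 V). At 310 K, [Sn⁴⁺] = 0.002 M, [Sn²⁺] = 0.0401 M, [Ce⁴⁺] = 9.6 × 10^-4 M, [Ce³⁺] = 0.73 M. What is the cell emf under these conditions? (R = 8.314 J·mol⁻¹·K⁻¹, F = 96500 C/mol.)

The Ce⁴⁺/Ce³⁺ couple has the higher reduction potential and acts as the cathode, so E°_cell = +1.72 − (+0.15) = 1.57 V.
Balancing electrons gives n = 2; the reaction quotient is Q = [Sn⁴⁺]·[Ce³⁺]^2/([Sn²⁺]·[Ce⁴⁺]^2) = 2.88 × 10^4.
E = E° − (RT/nF) ln Q = 1.57 − (8.314×310)/(2×96500) × (10.270) = 1.570 − 0.137 = 1.433 V.

1.43 V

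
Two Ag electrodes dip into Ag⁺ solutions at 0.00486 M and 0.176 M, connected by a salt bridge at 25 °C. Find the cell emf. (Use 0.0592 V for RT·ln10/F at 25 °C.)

0.092 V

Both half-cells are Ag⁺/Ag, so E°_cell = 0. The concentrated side is the cathode; the cell reaction moves Ag⁺ from high to low concentration with n = 1.
Q = [Ag⁺]_dilute/[Ag⁺]_conc = 0.00486/0.176 = 0.0276.
E = 0 − (0.0592/1) log Q = −(0.0592/1)(-1.559) = 0.0923 V.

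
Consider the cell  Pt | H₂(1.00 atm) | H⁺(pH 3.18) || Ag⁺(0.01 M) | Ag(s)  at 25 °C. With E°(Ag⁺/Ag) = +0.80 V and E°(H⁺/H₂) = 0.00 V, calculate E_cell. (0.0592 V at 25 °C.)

0.87 V

The Ag⁺/Ag couple is the cathode, so E°_cell = 0.80 V; n = 2.
[H⁺] = 10^(−3.18) = 6.6 × 10^-4 M, and Q = [H⁺]^2 / ([Ag⁺]^2·P(H₂)) = 0.00437.
E = E° − (0.0592/2) log Q = 0.80 − (0.0592/2)(-2.360) = 0.870 V.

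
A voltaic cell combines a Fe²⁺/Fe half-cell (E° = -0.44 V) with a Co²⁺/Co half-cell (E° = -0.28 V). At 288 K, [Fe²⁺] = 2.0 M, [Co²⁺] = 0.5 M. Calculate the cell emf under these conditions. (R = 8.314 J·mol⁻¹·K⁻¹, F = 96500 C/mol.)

0.143 V

The Co²⁺/Co couple has the higher reduction potential and acts as the cathode, so E°_cell = -0.28 − (-0.44) = 0.16 V.
Balancing electrons gives n = 2; the reaction quotient is Q = [Fe²⁺]/[Co²⁺] = 4.00.
E = E° − (RT/nF) ln Q = 0.16 − (8.314×288)/(2×96500) × (1.386) = 0.160 − 0.017 = 0.143 V.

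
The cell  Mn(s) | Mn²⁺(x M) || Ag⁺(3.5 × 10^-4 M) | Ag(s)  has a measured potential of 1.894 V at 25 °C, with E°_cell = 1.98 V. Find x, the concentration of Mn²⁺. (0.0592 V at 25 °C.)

From the Nernst equation, log Q = n(E° − E)/0.0592 = 2(1.98 − 1.894)/0.0592 = 2.905, so Q = 804.
With Q = [Mn²⁺]/[Ag⁺]^2 and the known concentrations, [Mn²⁺] in the numerator gives [Mn²⁺] = 9.9 × 10^-5 M.

9.9 × 10^-5 M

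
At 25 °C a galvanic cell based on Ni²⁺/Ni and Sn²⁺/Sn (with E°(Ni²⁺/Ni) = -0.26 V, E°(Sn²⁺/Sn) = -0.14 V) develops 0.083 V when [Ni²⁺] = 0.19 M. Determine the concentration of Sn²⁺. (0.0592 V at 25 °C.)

0.011 M

From the Nernst equation, log Q = n(E° − E)/0.0592 = 2(0.12 − 0.083)/0.0592 = 1.250, so Q = 17.8.
With Q = [Ni²⁺]/[Sn²⁺] and the known concentrations, [Sn²⁺] in the denominator gives [Sn²⁺] = 0.011 M.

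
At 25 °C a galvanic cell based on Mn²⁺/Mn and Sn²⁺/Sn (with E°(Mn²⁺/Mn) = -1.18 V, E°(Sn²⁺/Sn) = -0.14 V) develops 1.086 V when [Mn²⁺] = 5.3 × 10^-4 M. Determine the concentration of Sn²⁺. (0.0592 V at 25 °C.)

From the Nernst equation, log Q = n(E° − E)/0.0592 = 2(1.04 − 1.086)/0.0592 = -1.554, so Q = 0.0279.
With Q = [Mn²⁺]/[Sn²⁺] and the known concentrations, [Sn²⁺] in the denominator gives [Sn²⁺] = 0.019 M.

0.019 M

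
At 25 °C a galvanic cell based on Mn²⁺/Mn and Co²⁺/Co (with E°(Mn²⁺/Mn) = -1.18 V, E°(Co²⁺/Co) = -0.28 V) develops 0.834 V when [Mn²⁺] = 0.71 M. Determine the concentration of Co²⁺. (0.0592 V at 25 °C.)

From the Nernst equation, log Q = n(E° − E)/0.0592 = 2(0.90 − 0.834)/0.0592 = 2.230, so Q = 170.
With Q = [Mn²⁺]/[Co²⁺] and the known concentrations, [Co²⁺] in the denominator gives [Co²⁺] = 0.0042 M.

0.0042 M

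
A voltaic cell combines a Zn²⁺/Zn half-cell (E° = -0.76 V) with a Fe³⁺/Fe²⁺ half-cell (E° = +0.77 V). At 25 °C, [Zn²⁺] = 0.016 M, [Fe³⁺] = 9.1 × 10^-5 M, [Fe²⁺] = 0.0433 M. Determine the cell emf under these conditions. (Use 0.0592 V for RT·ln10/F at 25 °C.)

1.42 V

The Fe³⁺/Fe²⁺ couple has the higher reduction potential and acts as the cathode, so E°_cell = +0.77 − (-0.76) = 1.53 V.
Balancing electrons gives n = 2; the reaction quotient is Q = [Zn²⁺]·[Fe²⁺]^2/[Fe³⁺]^2 = 3620.
At 25 °C, E = E° − (0.0592/n) log Q = 1.53 − (0.0592/2)(3.559) = 1.530 − 0.105 = 1.425 V.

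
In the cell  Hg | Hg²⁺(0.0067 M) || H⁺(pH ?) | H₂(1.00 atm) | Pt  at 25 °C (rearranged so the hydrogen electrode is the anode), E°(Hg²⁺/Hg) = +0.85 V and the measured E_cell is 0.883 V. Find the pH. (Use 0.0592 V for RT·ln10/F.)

E°_cell = 0.85 V and n = 2.
log Q = n(E° − E)/0.0592 = 2×(0.85 − 0.883)/0.0592 = -1.115.
With Q = [H⁺]^2 / ([Hg²⁺]·P(H₂)), solving for [H⁺] gives log[H⁺] = -1.644, so pH = 1.64.

pH = 1.64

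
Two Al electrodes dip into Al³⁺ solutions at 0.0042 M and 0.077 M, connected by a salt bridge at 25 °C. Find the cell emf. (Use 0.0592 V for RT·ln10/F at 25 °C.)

Both half-cells are Al³⁺/Al, so E°_cell = 0. The concentrated side is the cathode; the cell reaction moves Al³⁺ from high to low concentration with n = 3.
Q = [Al³⁺]_dilute/[Al³⁺]_conc = 0.0042/0.077 = 0.0545.
E = 0 − (0.0592/3) log Q = −(0.0592/3)(-1.263) = 0.0249 V.

0.025 V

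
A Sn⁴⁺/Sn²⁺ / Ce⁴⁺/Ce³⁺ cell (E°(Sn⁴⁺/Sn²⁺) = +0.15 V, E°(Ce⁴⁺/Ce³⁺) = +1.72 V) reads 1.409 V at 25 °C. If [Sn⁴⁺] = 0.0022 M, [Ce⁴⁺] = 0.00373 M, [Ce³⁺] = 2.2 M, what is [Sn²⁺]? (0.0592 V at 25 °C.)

0.0028 M

From the Nernst equation, log Q = n(E° − E)/0.0592 = 2(1.57 − 1.409)/0.0592 = 5.439, so Q = 2.75 × 10^5.
With Q = [Sn⁴⁺]·[Ce³⁺]^2/([Sn²⁺]·[Ce⁴⁺]^2) and the known concentrations, [Sn²⁺] in the denominator gives [Sn²⁺] = 0.0028 M.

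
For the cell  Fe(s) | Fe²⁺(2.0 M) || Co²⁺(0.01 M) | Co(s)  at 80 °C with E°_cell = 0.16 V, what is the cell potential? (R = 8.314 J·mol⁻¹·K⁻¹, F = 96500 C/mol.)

Balancing electrons gives n = 2; the reaction quotient is Q = [Fe²⁺]/[Co²⁺] = 200.
E = E° − (RT/nF) ln Q = 0.16 − (8.314×353)/(2×96500) × (5.298) = 0.160 − 0.081 = 0.079 V.

0.079 V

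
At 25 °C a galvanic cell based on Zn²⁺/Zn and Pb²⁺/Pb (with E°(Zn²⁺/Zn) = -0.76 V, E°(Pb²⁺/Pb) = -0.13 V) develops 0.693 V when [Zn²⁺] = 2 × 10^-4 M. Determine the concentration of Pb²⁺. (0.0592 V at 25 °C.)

0.027 M

From the Nernst equation, log Q = n(E° − E)/0.0592 = 2(0.63 − 0.693)/0.0592 = -2.128, so Q = 0.00744.
With Q = [Zn²⁺]/[Pb²⁺] and the known concentrations, [Pb²⁺] in the denominator gives [Pb²⁺] = 0.027 M.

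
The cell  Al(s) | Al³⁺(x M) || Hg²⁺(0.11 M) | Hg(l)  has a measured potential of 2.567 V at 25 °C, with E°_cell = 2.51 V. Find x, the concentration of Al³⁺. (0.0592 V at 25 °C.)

From the Nernst equation, log Q = n(E° − E)/0.0592 = 6(2.51 − 2.567)/0.0592 = -5.777, so Q = 1.67 × 10^-6.
With Q = [Al³⁺]^2/[Hg²⁺]^3 and the known concentrations, [Al³⁺]^2 in the numerator gives [Al³⁺] = 4.7 × 10^-5 M.

4.7 × 10^-5 M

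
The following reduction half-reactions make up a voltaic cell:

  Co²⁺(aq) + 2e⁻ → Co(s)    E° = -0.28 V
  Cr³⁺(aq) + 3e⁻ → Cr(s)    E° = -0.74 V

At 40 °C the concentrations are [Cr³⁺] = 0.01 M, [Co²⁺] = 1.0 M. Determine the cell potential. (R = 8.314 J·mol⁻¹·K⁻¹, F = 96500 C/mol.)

The Co²⁺/Co couple has the higher reduction potential and acts as the cathode, so E°_cell = -0.28 − (-0.74) = 0.46 V.
Balancing electrons gives n = 6; the reaction quotient is Q = [Cr³⁺]^2/[Co²⁺]^3 = 1 × 10^-4.
E = E° − (RT/nF) ln Q = 0.46 − (8.314×313)/(6×96500) × (-9.210) = 0.460 + 0.041 = 0.501 V.

0.501 V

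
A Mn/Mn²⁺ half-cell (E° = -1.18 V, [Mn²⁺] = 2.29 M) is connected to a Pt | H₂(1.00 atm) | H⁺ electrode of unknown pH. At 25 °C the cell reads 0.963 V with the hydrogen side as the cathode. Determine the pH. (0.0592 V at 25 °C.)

pH = 3.49

E°_cell = 1.18 V and n = 2.
log Q = n(E° − E)/0.0592 = 2×(1.18 − 0.963)/0.0592 = 7.331.
With Q = [Mn²⁺]·P(H₂) / [H⁺]^2, solving for [H⁺] gives log[H⁺] = -3.486, so pH = 3.49.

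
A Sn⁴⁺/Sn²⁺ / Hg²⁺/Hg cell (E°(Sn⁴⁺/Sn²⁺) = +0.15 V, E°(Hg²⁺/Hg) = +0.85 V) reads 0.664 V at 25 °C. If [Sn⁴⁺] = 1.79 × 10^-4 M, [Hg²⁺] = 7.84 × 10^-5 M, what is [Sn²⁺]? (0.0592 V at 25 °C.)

From the Nernst equation, log Q = n(E° − E)/0.0592 = 2(0.70 − 0.664)/0.0592 = 1.216, so Q = 16.5.
With Q = [Sn⁴⁺]/([Sn²⁺]·[Hg²⁺]) and the known concentrations, [Sn²⁺] in the denominator gives [Sn²⁺] = 0.14 M.

0.14 M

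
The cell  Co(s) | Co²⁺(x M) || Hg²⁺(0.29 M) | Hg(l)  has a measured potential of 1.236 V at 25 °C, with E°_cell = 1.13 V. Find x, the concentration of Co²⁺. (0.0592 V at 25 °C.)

7.6 × 10^-5 M

From the Nernst equation, log Q = n(E° − E)/0.0592 = 2(1.13 − 1.236)/0.0592 = -3.581, so Q = 2.62 × 10^-4.
With Q = [Co²⁺]/[Hg²⁺] and the known concentrations, [Co²⁺] in the numerator gives [Co²⁺] = 7.6 × 10^-5 M.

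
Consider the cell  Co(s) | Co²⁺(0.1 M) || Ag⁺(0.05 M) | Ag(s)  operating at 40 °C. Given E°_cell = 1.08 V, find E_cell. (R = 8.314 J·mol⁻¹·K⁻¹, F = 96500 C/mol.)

Balancing electrons gives n = 2; the reaction quotient is Q = [Co²⁺]/[Ag⁺]^2 = 40.0.
E = E° − (RT/nF) ln Q = 1.08 − (8.314×313)/(2×96500) × (3.689) = 1.080 − 0.050 = 1.030 V.

1.03 V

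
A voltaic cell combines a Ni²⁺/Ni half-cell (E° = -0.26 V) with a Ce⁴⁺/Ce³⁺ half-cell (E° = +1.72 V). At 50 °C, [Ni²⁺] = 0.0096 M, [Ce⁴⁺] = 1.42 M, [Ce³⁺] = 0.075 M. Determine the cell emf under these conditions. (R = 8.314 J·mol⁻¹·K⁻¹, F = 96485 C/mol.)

The Ce⁴⁺/Ce³⁺ couple has the higher reduction potential and acts as the cathode, so E°_cell = +1.72 − (-0.26) = 1.98 V.
Balancing electrons gives n = 2; the reaction quotient is Q = [Ni²⁺]·[Ce³⁺]^2/[Ce⁴⁺]^2 = 2.68 × 10^-5.
E = E° − (RT/nF) ln Q = 1.98 − (8.314×323)/(2×96485) × (-10.528) = 1.980 + 0.147 = 2.127 V.

2.13 V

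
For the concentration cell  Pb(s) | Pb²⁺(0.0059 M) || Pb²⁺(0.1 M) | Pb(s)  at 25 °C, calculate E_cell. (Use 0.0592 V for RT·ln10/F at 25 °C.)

Both half-cells are Pb²⁺/Pb, so E°_cell = 0. The concentrated side is the cathode; the cell reaction moves Pb²⁺ from high to low concentration with n = 2.
Q = [Pb²⁺]_dilute/[Pb²⁺]_conc = 0.0059/0.1 = 0.0590.
E = 0 − (0.0592/2) log Q = −(0.0592/2)(-1.229) = 0.0364 V.

0.036 V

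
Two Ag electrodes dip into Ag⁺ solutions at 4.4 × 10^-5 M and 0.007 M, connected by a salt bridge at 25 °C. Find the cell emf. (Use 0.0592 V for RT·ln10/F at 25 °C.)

0.13 V

Both half-cells are Ag⁺/Ag, so E°_cell = 0. The concentrated side is the cathode; the cell reaction moves Ag⁺ from high to low concentration with n = 1.
Q = [Ag⁺]_dilute/[Ag⁺]_conc = 4.4 × 10^-5/0.007 = 0.00629.
E = 0 − (0.0592/1) log Q = −(0.0592/1)(-2.202) = 0.1304 V.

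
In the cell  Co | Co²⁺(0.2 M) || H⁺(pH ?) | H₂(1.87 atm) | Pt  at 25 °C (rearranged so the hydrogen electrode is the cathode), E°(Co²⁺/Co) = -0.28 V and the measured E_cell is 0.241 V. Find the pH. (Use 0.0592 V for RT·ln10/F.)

E°_cell = 0.28 V and n = 2.
log Q = n(E° − E)/0.0592 = 2×(0.28 − 0.241)/0.0592 = 1.318.
With Q = [Co²⁺]·P(H₂) / [H⁺]^2, solving for [H⁺] gives log[H⁺] = -0.872, so pH = 0.87.

pH = 0.87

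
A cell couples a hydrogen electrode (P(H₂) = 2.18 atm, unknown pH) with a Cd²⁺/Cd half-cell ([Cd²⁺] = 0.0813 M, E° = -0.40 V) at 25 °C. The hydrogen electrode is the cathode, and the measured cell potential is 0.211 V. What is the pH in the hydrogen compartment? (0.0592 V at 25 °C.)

pH = 3.57

E°_cell = 0.40 V and n = 2.
log Q = n(E° − E)/0.0592 = 2×(0.40 − 0.211)/0.0592 = 6.385.
With Q = [Cd²⁺]·P(H₂) / [H⁺]^2, solving for [H⁺] gives log[H⁺] = -3.568, so pH = 3.57.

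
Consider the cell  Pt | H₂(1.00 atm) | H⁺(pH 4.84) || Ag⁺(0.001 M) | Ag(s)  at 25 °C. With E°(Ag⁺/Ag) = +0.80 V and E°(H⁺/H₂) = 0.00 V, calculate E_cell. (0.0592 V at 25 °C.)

The Ag⁺/Ag couple is the cathode, so E°_cell = 0.80 V; n = 2.
[H⁺] = 10^(−4.84) = 1.4 × 10^-5 M, and Q = [H⁺]^2 / ([Ag⁺]^2·P(H₂)) = 2.09 × 10^-4.
E = E° − (0.0592/2) log Q = 0.80 − (0.0592/2)(-3.680) = 0.909 V.

0.91 V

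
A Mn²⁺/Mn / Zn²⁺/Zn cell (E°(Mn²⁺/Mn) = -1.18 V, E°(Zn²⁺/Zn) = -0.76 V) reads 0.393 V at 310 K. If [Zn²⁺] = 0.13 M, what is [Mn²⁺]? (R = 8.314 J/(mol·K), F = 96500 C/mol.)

From the Nernst equation, ln Q = nF(E° − E)/RT = 2×96500×(0.42 − 0.393)/(8.314×310) = 2.022, so Q = 7.55.
With Q = [Mn²⁺]/[Zn²⁺] and the known concentrations, [Mn²⁺] in the numerator gives [Mn²⁺] = 0.98 M.

0.98 M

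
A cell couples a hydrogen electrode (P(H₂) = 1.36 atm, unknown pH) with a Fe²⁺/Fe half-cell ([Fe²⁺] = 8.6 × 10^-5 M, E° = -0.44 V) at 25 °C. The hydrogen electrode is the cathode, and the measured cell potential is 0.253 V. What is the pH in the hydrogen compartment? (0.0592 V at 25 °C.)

pH = 5.12

E°_cell = 0.44 V and n = 2.
log Q = n(E° − E)/0.0592 = 2×(0.44 − 0.253)/0.0592 = 6.318.
With Q = [Fe²⁺]·P(H₂) / [H⁺]^2, solving for [H⁺] gives log[H⁺] = -5.125, so pH = 5.12.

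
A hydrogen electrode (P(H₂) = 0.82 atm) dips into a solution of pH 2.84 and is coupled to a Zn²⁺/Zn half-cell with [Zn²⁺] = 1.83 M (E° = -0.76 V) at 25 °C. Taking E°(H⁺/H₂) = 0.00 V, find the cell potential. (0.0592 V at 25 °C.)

0.59 V

The hydrogen couple is the cathode, so E°_cell = 0.76 V; n = 2.
[H⁺] = 10^(−2.84) = 0.0014 M, and Q = [Zn²⁺]·P(H₂) / [H⁺]^2 = 7.18 × 10^5.
E = E° − (0.0592/2) log Q = 0.76 − (0.0592/2)(5.856) = 0.587 V.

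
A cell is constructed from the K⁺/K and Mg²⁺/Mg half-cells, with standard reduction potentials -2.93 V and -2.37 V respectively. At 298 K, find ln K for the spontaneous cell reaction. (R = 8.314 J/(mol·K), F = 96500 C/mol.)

E°_cell = -2.37 − (-2.93) = 0.56 V, with n = 2 electrons transferred.
At equilibrium E = 0, so the Nernst equation gives ln K = nFE°/RT = (2)(96500)(0.56)/((8.314)(298)) = 43.62.

ln K = 43.6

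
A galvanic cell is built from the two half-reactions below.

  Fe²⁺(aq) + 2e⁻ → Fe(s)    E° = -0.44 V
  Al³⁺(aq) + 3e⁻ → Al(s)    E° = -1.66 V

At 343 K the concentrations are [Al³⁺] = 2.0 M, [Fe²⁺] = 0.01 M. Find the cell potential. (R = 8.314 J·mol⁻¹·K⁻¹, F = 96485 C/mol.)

1.15 V

The Fe²⁺/Fe couple has the higher reduction potential and acts as the cathode, so E°_cell = -0.44 − (-1.66) = 1.22 V.
Balancing electrons gives n = 6; the reaction quotient is Q = [Al³⁺]^2/[Fe²⁺]^3 = 4 × 10^6.
E = E° − (RT/nF) ln Q = 1.22 − (8.314×343)/(6×96485) × (15.202) = 1.220 − 0.075 = 1.145 V.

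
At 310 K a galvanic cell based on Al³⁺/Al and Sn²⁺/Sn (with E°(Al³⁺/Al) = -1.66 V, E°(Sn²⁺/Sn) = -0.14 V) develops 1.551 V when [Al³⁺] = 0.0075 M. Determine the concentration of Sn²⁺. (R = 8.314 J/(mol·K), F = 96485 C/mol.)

From the Nernst equation, ln Q = nF(E° − E)/RT = 6×96485×(1.52 − 1.551)/(8.314×310) = -6.963, so Q = 9.46 × 10^-4.
With Q = [Al³⁺]^2/[Sn²⁺]^3 and the known concentrations, [Sn²⁺]^3 in the denominator gives [Sn²⁺] = 0.39 M.

0.39 M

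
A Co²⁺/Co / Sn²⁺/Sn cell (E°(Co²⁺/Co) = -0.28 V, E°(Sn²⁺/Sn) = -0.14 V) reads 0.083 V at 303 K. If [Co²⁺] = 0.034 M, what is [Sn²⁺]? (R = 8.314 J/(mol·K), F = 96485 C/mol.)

4.3 × 10^-4 M

From the Nernst equation, ln Q = nF(E° − E)/RT = 2×96485×(0.14 − 0.083)/(8.314×303) = 4.366, so Q = 78.8.
With Q = [Co²⁺]/[Sn²⁺] and the known concentrations, [Sn²⁺] in the denominator gives [Sn²⁺] = 4.3 × 10^-4 M.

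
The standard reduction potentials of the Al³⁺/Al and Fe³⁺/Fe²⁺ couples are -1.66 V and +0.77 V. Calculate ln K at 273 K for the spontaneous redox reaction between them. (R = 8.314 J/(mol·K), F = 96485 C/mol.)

ln K = 309.9

E°_cell = +0.77 − (-1.66) = 2.43 V, with n = 3 electrons transferred.
At equilibrium E = 0, so the Nernst equation gives ln K = nFE°/RT = (3)(96485)(2.43)/((8.314)(273)) = 309.90.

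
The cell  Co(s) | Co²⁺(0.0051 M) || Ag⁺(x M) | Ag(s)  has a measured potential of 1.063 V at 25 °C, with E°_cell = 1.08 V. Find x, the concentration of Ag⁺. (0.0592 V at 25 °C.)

0.037 M

From the Nernst equation, log Q = n(E° − E)/0.0592 = 2(1.08 − 1.063)/0.0592 = 0.574, so Q = 3.75.
With Q = [Co²⁺]/[Ag⁺]^2 and the known concentrations, [Ag⁺]^2 in the denominator gives [Ag⁺] = 0.037 M.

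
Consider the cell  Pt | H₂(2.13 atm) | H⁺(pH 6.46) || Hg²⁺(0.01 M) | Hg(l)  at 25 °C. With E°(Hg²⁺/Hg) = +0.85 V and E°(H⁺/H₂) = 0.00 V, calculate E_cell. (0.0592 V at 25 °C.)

1.18 V

The Hg²⁺/Hg couple is the cathode, so E°_cell = 0.85 V; n = 2.
[H⁺] = 10^(−6.46) = 3.5 × 10^-7 M, and Q = [H⁺]^2 / ([Hg²⁺]·P(H₂)) = 5.64 × 10^-12.
E = E° − (0.0592/2) log Q = 0.85 − (0.0592/2)(-11.248) = 1.183 V.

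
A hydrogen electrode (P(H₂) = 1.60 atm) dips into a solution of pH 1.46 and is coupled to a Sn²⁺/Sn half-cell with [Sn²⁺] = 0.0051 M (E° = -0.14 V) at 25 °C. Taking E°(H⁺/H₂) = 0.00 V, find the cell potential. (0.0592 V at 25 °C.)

The hydrogen couple is the cathode, so E°_cell = 0.14 V; n = 2.
[H⁺] = 10^(−1.46) = 0.035 M, and Q = [Sn²⁺]·P(H₂) / [H⁺]^2 = 6.79.
E = E° − (0.0592/2) log Q = 0.14 − (0.0592/2)(0.832) = 0.115 V.

0.12 V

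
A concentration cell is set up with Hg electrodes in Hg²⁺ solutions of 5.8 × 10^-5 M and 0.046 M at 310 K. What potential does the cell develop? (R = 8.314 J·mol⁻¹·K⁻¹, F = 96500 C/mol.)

0.089 V

Both half-cells are Hg²⁺/Hg, so E°_cell = 0. The concentrated side is the cathode; the cell reaction moves Hg²⁺ from high to low concentration with n = 2.
Q = [Hg²⁺]_dilute/[Hg²⁺]_conc = 5.8 × 10^-5/0.046 = 0.00126.
E = 0 − (RT/nF) ln Q = −((8.314×310)/(2×96500))(-6.676) = 0.0892 V.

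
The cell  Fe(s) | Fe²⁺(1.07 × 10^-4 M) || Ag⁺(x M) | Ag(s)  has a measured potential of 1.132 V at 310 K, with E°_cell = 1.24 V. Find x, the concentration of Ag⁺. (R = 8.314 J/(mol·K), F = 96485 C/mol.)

1.8 × 10^-4 M

From the Nernst equation, ln Q = nF(E° − E)/RT = 2×96485×(1.24 − 1.132)/(8.314×310) = 8.086, so Q = 3250.
With Q = [Fe²⁺]/[Ag⁺]^2 and the known concentrations, [Ag⁺]^2 in the denominator gives [Ag⁺] = 1.8 × 10^-4 M.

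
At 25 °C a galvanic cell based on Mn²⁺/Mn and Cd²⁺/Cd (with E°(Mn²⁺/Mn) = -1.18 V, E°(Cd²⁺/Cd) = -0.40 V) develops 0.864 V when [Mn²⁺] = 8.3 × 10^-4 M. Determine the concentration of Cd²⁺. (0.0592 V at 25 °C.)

From the Nernst equation, log Q = n(E° − E)/0.0592 = 2(0.78 − 0.864)/0.0592 = -2.838, so Q = 0.00145.
With Q = [Mn²⁺]/[Cd²⁺] and the known concentrations, [Cd²⁺] in the denominator gives [Cd²⁺] = 0.57 M.

0.57 M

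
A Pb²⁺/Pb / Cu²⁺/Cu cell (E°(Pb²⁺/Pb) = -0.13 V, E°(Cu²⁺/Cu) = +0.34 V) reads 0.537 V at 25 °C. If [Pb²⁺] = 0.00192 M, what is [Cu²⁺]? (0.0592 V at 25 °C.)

From the Nernst equation, log Q = n(E° − E)/0.0592 = 2(0.47 − 0.537)/0.0592 = -2.264, so Q = 0.00545.
With Q = [Pb²⁺]/[Cu²⁺] and the known concentrations, [Cu²⁺] in the denominator gives [Cu²⁺] = 0.35 M.

0.35 M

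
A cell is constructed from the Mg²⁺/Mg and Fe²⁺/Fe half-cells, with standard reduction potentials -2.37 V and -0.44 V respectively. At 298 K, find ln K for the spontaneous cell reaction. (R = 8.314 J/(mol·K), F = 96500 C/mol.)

E°_cell = -0.44 − (-2.37) = 1.93 V, with n = 2 electrons transferred.
At equilibrium E = 0, so the Nernst equation gives ln K = nFE°/RT = (2)(96500)(1.93)/((8.314)(298)) = 150.34.

ln K = 150.3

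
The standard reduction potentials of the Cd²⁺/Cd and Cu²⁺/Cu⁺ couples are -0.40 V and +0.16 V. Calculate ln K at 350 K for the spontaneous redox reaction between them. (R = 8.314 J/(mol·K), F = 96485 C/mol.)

E°_cell = +0.16 − (-0.40) = 0.56 V, with n = 2 electrons transferred.
At equilibrium E = 0, so the Nernst equation gives ln K = nFE°/RT = (2)(96485)(0.56)/((8.314)(350)) = 37.14.

ln K = 37.1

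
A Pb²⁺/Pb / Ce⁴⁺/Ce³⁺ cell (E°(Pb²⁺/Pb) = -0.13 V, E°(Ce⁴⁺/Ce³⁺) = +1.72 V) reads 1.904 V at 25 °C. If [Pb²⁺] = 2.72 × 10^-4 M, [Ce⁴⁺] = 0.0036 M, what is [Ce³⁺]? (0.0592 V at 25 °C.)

From the Nernst equation, log Q = n(E° − E)/0.0592 = 2(1.85 − 1.904)/0.0592 = -1.824, so Q = 0.0150.
With Q = [Pb²⁺]·[Ce³⁺]^2/[Ce⁴⁺]^2 and the known concentrations, [Ce³⁺]^2 in the numerator gives [Ce³⁺] = 0.027 M.

0.027 M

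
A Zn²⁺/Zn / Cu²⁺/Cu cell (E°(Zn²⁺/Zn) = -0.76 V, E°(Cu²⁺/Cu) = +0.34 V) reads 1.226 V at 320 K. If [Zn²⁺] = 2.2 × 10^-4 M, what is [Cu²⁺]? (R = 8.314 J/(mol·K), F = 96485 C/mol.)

2.0 M

From the Nernst equation, ln Q = nF(E° − E)/RT = 2×96485×(1.10 − 1.226)/(8.314×320) = -9.139, so Q = 1.07 × 10^-4.
With Q = [Zn²⁺]/[Cu²⁺] and the known concentrations, [Cu²⁺] in the denominator gives [Cu²⁺] = 2.0 M.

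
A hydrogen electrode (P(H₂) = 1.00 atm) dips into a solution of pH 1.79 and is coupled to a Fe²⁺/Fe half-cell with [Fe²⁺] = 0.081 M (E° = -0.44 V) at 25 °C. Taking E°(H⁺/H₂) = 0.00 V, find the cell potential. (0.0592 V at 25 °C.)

The hydrogen couple is the cathode, so E°_cell = 0.44 V; n = 2.
[H⁺] = 10^(−1.79) = 0.016 M, and Q = [Fe²⁺]·P(H₂) / [H⁺]^2 = 308.
E = E° − (0.0592/2) log Q = 0.44 − (0.0592/2)(2.488) = 0.366 V.

0.37 V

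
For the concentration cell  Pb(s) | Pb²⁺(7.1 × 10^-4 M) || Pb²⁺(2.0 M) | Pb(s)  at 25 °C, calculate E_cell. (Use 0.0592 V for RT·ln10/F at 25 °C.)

0.10 V

Both half-cells are Pb²⁺/Pb, so E°_cell = 0. The concentrated side is the cathode; the cell reaction moves Pb²⁺ from high to low concentration with n = 2.
Q = [Pb²⁺]_dilute/[Pb²⁺]_conc = 7.1 × 10^-4/2.0 = 3.55 × 10^-4.
E = 0 − (0.0592/2) log Q = −(0.0592/2)(-3.450) = 0.1021 V.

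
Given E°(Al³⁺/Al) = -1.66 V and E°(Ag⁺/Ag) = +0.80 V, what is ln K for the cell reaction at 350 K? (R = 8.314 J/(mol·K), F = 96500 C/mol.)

ln K = 244.7

E°_cell = +0.80 − (-1.66) = 2.46 V, with n = 3 electrons transferred.
At equilibrium E = 0, so the Nernst equation gives ln K = nFE°/RT = (3)(96500)(2.46)/((8.314)(350)) = 244.74.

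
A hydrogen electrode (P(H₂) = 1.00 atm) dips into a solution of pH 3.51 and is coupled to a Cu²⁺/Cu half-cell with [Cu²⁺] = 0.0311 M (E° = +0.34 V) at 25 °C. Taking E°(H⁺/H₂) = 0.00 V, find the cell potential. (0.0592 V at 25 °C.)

0.50 V

The Cu²⁺/Cu couple is the cathode, so E°_cell = 0.34 V; n = 2.
[H⁺] = 10^(−3.51) = 3.1 × 10^-4 M, and Q = [H⁺]^2 / ([Cu²⁺]·P(H₂)) = 3.07 × 10^-6.
E = E° − (0.0592/2) log Q = 0.34 − (0.0592/2)(-5.513) = 0.503 V.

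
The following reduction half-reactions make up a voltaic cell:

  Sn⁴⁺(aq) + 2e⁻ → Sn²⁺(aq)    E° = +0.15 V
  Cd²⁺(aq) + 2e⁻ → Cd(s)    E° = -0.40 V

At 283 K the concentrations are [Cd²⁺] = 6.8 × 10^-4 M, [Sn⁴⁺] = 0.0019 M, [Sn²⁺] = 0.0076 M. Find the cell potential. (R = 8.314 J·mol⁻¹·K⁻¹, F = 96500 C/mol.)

The Sn⁴⁺/Sn²⁺ couple has the higher reduction potential and acts as the cathode, so E°_cell = +0.15 − (-0.40) = 0.55 V.
Balancing electrons gives n = 2; the reaction quotient is Q = [Cd²⁺]·[Sn²⁺]/[Sn⁴⁺] = 0.00272.
E = E° − (RT/nF) ln Q = 0.55 − (8.314×283)/(2×96500) × (-5.907) = 0.550 + 0.072 = 0.622 V.

0.622 V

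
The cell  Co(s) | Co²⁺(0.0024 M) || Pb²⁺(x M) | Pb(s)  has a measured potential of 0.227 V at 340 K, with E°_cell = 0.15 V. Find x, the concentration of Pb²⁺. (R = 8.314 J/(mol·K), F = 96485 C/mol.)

From the Nernst equation, ln Q = nF(E° − E)/RT = 2×96485×(0.15 − 0.227)/(8.314×340) = -5.256, so Q = 0.00521.
With Q = [Co²⁺]/[Pb²⁺] and the known concentrations, [Pb²⁺] in the denominator gives [Pb²⁺] = 0.46 M.

0.46 M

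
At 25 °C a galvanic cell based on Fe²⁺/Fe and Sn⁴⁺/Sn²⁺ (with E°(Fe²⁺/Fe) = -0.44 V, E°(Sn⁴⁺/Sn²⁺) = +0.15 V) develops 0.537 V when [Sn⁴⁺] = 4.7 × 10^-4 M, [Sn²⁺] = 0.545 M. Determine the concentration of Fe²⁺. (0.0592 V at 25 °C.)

From the Nernst equation, log Q = n(E° − E)/0.0592 = 2(0.59 − 0.537)/0.0592 = 1.791, so Q = 61.7.
With Q = [Fe²⁺]·[Sn²⁺]/[Sn⁴⁺] and the known concentrations, [Fe²⁺] in the numerator gives [Fe²⁺] = 0.053 M.

0.053 M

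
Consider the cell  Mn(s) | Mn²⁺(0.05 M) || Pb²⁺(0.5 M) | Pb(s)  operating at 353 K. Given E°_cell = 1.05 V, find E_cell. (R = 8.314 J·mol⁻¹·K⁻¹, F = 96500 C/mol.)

Balancing electrons gives n = 2; the reaction quotient is Q = [Mn²⁺]/[Pb²⁺] = 0.100.
E = E° − (RT/nF) ln Q = 1.05 − (8.314×353)/(2×96500) × (-2.303) = 1.050 + 0.035 = 1.085 V.

1.09 V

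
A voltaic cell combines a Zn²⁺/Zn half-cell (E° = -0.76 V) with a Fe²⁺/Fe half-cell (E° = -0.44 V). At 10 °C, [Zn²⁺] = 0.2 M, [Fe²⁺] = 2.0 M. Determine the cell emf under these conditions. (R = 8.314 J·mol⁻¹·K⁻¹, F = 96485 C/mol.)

0.348 V

The Fe²⁺/Fe couple has the higher reduction potential and acts as the cathode, so E°_cell = -0.44 − (-0.76) = 0.32 V.
Balancing electrons gives n = 2; the reaction quotient is Q = [Zn²⁺]/[Fe²⁺] = 0.100.
E = E° − (RT/nF) ln Q = 0.32 − (8.314×283)/(2×96485) × (-2.303) = 0.320 + 0.028 = 0.348 V.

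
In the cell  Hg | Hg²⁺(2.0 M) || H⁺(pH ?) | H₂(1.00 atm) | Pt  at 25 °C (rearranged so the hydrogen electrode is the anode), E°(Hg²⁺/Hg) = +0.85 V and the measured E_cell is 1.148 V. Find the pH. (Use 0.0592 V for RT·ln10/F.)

pH = 4.88

E°_cell = 0.85 V and n = 2.
log Q = n(E° − E)/0.0592 = 2×(0.85 − 1.148)/0.0592 = -10.068.
With Q = [H⁺]^2 / ([Hg²⁺]·P(H₂)), solving for [H⁺] gives log[H⁺] = -4.883, so pH = 4.88.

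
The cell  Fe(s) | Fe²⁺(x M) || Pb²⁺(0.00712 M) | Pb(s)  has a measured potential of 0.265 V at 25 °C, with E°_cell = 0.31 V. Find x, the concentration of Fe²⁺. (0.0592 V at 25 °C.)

0.24 M

From the Nernst equation, log Q = n(E° − E)/0.0592 = 2(0.31 − 0.265)/0.0592 = 1.520, so Q = 33.1.
With Q = [Fe²⁺]/[Pb²⁺] and the known concentrations, [Fe²⁺] in the numerator gives [Fe²⁺] = 0.24 M.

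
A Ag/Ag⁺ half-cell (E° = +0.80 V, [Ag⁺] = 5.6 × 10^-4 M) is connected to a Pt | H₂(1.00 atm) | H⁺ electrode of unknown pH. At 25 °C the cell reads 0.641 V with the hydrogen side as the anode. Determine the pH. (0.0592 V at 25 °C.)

E°_cell = 0.80 V and n = 2.
log Q = n(E° − E)/0.0592 = 2×(0.80 − 0.641)/0.0592 = 5.372.
With Q = [H⁺]^2 / ([Ag⁺]^2·P(H₂)), solving for [H⁺] gives log[H⁺] = -0.566, so pH = 0.57.

pH = 0.57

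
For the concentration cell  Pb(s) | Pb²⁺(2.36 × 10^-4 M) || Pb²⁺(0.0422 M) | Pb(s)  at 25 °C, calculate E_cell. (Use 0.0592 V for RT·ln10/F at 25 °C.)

Both half-cells are Pb²⁺/Pb, so E°_cell = 0. The concentrated side is the cathode; the cell reaction moves Pb²⁺ from high to low concentration with n = 2.
Q = [Pb²⁺]_dilute/[Pb²⁺]_conc = 2.36 × 10^-4/0.0422 = 0.00559.
E = 0 − (0.0592/2) log Q = −(0.0592/2)(-2.252) = 0.0667 V.

0.067 V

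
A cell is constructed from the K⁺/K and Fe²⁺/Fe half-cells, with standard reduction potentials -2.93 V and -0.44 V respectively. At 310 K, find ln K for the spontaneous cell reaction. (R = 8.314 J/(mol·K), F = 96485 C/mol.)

ln K = 186.4

E°_cell = -0.44 − (-2.93) = 2.49 V, with n = 2 electrons transferred.
At equilibrium E = 0, so the Nernst equation gives ln K = nFE°/RT = (2)(96485)(2.49)/((8.314)(310)) = 186.43.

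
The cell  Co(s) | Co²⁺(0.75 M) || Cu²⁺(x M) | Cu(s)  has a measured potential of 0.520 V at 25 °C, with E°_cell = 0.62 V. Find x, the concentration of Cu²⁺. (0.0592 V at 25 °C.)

3.1 × 10^-4 M

From the Nernst equation, log Q = n(E° − E)/0.0592 = 2(0.62 − 0.520)/0.0592 = 3.378, so Q = 2390.
With Q = [Co²⁺]/[Cu²⁺] and the known concentrations, [Cu²⁺] in the denominator gives [Cu²⁺] = 3.1 × 10^-4 M.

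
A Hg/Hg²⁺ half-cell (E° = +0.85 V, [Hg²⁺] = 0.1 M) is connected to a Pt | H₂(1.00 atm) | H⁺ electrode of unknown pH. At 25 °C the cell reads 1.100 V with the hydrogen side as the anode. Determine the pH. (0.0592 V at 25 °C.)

pH = 4.72

E°_cell = 0.85 V and n = 2.
log Q = n(E° − E)/0.0592 = 2×(0.85 − 1.100)/0.0592 = -8.446.
With Q = [H⁺]^2 / ([Hg²⁺]·P(H₂)), solving for [H⁺] gives log[H⁺] = -4.723, so pH = 4.72.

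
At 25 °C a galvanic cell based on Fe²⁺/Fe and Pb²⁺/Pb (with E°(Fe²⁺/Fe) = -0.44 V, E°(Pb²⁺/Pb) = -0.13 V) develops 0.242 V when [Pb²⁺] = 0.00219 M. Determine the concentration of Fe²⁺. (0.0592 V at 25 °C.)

0.43 M

From the Nernst equation, log Q = n(E° − E)/0.0592 = 2(0.31 − 0.242)/0.0592 = 2.297, so Q = 198.
With Q = [Fe²⁺]/[Pb²⁺] and the known concentrations, [Fe²⁺] in the numerator gives [Fe²⁺] = 0.43 M.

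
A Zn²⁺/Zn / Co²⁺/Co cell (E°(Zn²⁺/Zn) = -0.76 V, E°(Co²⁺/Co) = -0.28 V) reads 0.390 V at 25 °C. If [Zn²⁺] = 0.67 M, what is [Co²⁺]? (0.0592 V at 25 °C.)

6.1 × 10^-4 M

From the Nernst equation, log Q = n(E° − E)/0.0592 = 2(0.48 − 0.390)/0.0592 = 3.041, so Q = 1100.
With Q = [Zn²⁺]/[Co²⁺] and the known concentrations, [Co²⁺] in the denominator gives [Co²⁺] = 6.1 × 10^-4 M.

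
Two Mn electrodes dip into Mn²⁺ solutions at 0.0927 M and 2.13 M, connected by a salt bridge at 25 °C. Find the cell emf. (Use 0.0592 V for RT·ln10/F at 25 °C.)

Both half-cells are Mn²⁺/Mn, so E°_cell = 0. The concentrated side is the cathode; the cell reaction moves Mn²⁺ from high to low concentration with n = 2.
Q = [Mn²⁺]_dilute/[Mn²⁺]_conc = 0.0927/2.13 = 0.0435.
E = 0 − (0.0592/2) log Q = −(0.0592/2)(-1.361) = 0.0403 V.

0.040 V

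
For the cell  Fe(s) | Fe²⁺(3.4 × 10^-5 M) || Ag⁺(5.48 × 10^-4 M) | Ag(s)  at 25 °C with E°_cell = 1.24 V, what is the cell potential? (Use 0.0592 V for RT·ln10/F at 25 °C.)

1.18 V

Balancing electrons gives n = 2; the reaction quotient is Q = [Fe²⁺]/[Ag⁺]^2 = 113.
At 25 °C, E = E° − (0.0592/n) log Q = 1.24 − (0.0592/2)(2.054) = 1.240 − 0.061 = 1.179 V.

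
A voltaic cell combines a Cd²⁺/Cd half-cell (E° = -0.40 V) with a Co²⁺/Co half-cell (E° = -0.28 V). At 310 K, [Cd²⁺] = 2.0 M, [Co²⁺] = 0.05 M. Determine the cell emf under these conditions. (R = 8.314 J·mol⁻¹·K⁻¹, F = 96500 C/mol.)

0.071 V

The Co²⁺/Co couple has the higher reduction potential and acts as the cathode, so E°_cell = -0.28 − (-0.40) = 0.12 V.
Balancing electrons gives n = 2; the reaction quotient is Q = [Cd²⁺]/[Co²⁺] = 40.0.
E = E° − (RT/nF) ln Q = 0.12 − (8.314×310)/(2×96500) × (3.689) = 0.120 − 0.049 = 0.071 V.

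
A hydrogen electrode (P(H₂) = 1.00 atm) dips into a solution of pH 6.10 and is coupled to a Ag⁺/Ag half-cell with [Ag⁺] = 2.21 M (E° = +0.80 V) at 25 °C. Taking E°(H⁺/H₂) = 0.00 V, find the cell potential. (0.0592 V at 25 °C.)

1.18 V

The Ag⁺/Ag couple is the cathode, so E°_cell = 0.80 V; n = 2.
[H⁺] = 10^(−6.10) = 7.9 × 10^-7 M, and Q = [H⁺]^2 / ([Ag⁺]^2·P(H₂)) = 1.29 × 10^-13.
E = E° − (0.0592/2) log Q = 0.80 − (0.0592/2)(-12.889) = 1.182 V.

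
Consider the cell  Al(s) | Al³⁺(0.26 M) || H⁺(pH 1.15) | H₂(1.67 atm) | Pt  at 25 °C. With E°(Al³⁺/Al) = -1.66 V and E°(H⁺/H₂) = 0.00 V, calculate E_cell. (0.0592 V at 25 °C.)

1.60 V

The hydrogen couple is the cathode, so E°_cell = 1.66 V; n = 6.
[H⁺] = 10^(−1.15) = 0.071 M, and Q = [Al³⁺]^2·P(H₂)^3 / [H⁺]^6 = 2.5 × 10^6.
E = E° − (0.0592/6) log Q = 1.66 − (0.0592/6)(6.398) = 1.597 V.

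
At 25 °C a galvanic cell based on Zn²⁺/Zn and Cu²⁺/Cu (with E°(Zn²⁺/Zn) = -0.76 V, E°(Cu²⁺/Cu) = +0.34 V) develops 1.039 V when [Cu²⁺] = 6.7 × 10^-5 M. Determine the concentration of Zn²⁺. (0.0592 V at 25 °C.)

0.0077 M

From the Nernst equation, log Q = n(E° − E)/0.0592 = 2(1.10 − 1.039)/0.0592 = 2.061, so Q = 115.
With Q = [Zn²⁺]/[Cu²⁺] and the known concentrations, [Zn²⁺] in the numerator gives [Zn²⁺] = 0.0077 M.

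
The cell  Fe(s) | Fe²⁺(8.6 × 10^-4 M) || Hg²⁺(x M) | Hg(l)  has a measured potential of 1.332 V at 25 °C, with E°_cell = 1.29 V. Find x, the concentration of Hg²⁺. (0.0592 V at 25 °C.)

0.023 M

From the Nernst equation, log Q = n(E° − E)/0.0592 = 2(1.29 − 1.332)/0.0592 = -1.419, so Q = 0.0381.
With Q = [Fe²⁺]/[Hg²⁺] and the known concentrations, [Hg²⁺] in the denominator gives [Hg²⁺] = 0.023 M.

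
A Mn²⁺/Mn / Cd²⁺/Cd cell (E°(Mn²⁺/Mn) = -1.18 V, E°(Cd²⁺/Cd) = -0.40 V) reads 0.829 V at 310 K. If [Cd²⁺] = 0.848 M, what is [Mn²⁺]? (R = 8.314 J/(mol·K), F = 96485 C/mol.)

0.022 M

From the Nernst equation, ln Q = nF(E° − E)/RT = 2×96485×(0.78 − 0.829)/(8.314×310) = -3.669, so Q = 0.0255.
With Q = [Mn²⁺]/[Cd²⁺] and the known concentrations, [Mn²⁺] in the numerator gives [Mn²⁺] = 0.022 M.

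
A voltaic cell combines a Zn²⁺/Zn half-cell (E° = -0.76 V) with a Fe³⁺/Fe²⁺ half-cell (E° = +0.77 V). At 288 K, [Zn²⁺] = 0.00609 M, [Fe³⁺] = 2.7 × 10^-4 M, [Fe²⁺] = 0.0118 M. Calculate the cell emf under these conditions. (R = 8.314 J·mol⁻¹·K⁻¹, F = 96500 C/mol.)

1.50 V

The Fe³⁺/Fe²⁺ couple has the higher reduction potential and acts as the cathode, so E°_cell = +0.77 − (-0.76) = 1.53 V.
Balancing electrons gives n = 2; the reaction quotient is Q = [Zn²⁺]·[Fe²⁺]^2/[Fe³⁺]^2 = 11.6.
E = E° − (RT/nF) ln Q = 1.53 − (8.314×288)/(2×96500) × (2.454) = 1.530 − 0.030 = 1.500 V.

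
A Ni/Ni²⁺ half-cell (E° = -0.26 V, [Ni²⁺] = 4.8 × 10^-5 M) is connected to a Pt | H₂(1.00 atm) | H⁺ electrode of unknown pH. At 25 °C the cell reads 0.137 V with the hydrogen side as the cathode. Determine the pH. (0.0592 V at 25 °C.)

pH = 4.24

E°_cell = 0.26 V and n = 2.
log Q = n(E° − E)/0.0592 = 2×(0.26 − 0.137)/0.0592 = 4.155.
With Q = [Ni²⁺]·P(H₂) / [H⁺]^2, solving for [H⁺] gives log[H⁺] = -4.237, so pH = 4.24.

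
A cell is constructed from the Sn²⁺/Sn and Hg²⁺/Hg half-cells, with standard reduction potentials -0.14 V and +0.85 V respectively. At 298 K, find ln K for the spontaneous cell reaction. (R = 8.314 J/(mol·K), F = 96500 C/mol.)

E°_cell = +0.85 − (-0.14) = 0.99 V, with n = 2 electrons transferred.
At equilibrium E = 0, so the Nernst equation gives ln K = nFE°/RT = (2)(96500)(0.99)/((8.314)(298)) = 77.12.

ln K = 77.1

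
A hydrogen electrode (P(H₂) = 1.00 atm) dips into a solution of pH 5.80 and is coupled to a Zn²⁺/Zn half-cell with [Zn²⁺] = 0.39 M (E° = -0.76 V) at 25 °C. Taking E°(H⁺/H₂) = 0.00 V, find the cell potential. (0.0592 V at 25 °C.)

The hydrogen couple is the cathode, so E°_cell = 0.76 V; n = 2.
[H⁺] = 10^(−5.80) = 1.6 × 10^-6 M, and Q = [Zn²⁺]·P(H₂) / [H⁺]^2 = 1.55 × 10^11.
E = E° − (0.0592/2) log Q = 0.76 − (0.0592/2)(11.191) = 0.429 V.

0.43 V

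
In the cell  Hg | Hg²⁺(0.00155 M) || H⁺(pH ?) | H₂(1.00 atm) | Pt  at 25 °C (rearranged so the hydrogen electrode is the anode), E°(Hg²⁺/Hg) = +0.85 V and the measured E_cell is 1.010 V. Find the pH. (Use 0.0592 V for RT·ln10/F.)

E°_cell = 0.85 V and n = 2.
log Q = n(E° − E)/0.0592 = 2×(0.85 − 1.010)/0.0592 = -5.405.
With Q = [H⁺]^2 / ([Hg²⁺]·P(H₂)), solving for [H⁺] gives log[H⁺] = -4.108, so pH = 4.11.

pH = 4.11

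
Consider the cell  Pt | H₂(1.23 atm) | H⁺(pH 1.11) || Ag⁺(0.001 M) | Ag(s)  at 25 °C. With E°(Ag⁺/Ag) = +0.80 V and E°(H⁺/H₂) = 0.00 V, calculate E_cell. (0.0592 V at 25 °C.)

0.69 V

The Ag⁺/Ag couple is the cathode, so E°_cell = 0.80 V; n = 2.
[H⁺] = 10^(−1.11) = 0.078 M, and Q = [H⁺]^2 / ([Ag⁺]^2·P(H₂)) = 4900.
E = E° − (0.0592/2) log Q = 0.80 − (0.0592/2)(3.690) = 0.691 V.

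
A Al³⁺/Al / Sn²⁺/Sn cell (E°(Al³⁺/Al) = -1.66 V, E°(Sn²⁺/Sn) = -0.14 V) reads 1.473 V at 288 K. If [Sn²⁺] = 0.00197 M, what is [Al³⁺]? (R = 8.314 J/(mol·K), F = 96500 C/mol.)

0.026 M

From the Nernst equation, ln Q = nF(E° − E)/RT = 6×96500×(1.52 − 1.473)/(8.314×288) = 11.365, so Q = 8.63 × 10^4.
With Q = [Al³⁺]^2/[Sn²⁺]^3 and the known concentrations, [Al³⁺]^2 in the numerator gives [Al³⁺] = 0.026 M.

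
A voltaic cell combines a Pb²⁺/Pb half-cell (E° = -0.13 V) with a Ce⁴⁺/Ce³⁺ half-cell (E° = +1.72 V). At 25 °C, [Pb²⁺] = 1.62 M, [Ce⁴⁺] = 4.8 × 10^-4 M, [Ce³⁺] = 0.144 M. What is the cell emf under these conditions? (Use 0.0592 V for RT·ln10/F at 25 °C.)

1.70 V

The Ce⁴⁺/Ce³⁺ couple has the higher reduction potential and acts as the cathode, so E°_cell = +1.72 − (-0.13) = 1.85 V.
Balancing electrons gives n = 2; the reaction quotient is Q = [Pb²⁺]·[Ce³⁺]^2/[Ce⁴⁺]^2 = 1.46 × 10^5.
At 25 °C, E = E° − (0.0592/n) log Q = 1.85 − (0.0592/2)(5.164) = 1.850 − 0.153 = 1.697 V.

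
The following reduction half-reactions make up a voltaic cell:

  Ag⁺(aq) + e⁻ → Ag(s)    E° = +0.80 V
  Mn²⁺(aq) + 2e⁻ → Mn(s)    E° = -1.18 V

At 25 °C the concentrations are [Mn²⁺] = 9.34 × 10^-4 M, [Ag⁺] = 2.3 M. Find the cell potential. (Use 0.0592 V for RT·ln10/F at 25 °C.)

2.09 V

The Ag⁺/Ag couple has the higher reduction potential and acts as the cathode, so E°_cell = +0.80 − (-1.18) = 1.98 V.
Balancing electrons gives n = 2; the reaction quotient is Q = [Mn²⁺]/[Ag⁺]^2 = 1.77 × 10^-4.
At 25 °C, E = E° − (0.0592/n) log Q = 1.98 − (0.0592/2)(-3.753) = 1.980 + 0.111 = 2.091 V.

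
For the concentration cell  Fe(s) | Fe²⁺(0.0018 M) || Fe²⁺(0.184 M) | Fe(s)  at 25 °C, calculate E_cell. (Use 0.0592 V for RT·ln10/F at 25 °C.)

0.059 V

Both half-cells are Fe²⁺/Fe, so E°_cell = 0. The concentrated side is the cathode; the cell reaction moves Fe²⁺ from high to low concentration with n = 2.
Q = [Fe²⁺]_dilute/[Fe²⁺]_conc = 0.0018/0.184 = 0.00978.
E = 0 − (0.0592/2) log Q = −(0.0592/2)(-2.010) = 0.0595 V.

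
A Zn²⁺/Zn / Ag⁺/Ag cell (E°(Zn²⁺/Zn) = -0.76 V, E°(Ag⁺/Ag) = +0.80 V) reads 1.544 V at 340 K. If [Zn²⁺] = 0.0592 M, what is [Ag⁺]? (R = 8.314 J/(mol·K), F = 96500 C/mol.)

0.14 M

From the Nernst equation, ln Q = nF(E° − E)/RT = 2×96500×(1.56 − 1.544)/(8.314×340) = 1.092, so Q = 2.98.
With Q = [Zn²⁺]/[Ag⁺]^2 and the known concentrations, [Ag⁺]^2 in the denominator gives [Ag⁺] = 0.14 M.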